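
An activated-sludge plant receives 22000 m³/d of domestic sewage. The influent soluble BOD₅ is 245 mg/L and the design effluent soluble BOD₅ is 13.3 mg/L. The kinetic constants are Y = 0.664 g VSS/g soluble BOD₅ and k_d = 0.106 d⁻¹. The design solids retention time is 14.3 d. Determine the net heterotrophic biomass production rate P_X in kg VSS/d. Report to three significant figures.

P_X ≈ 1350 kg VSS/d

Y_obs = Y / (1 + k_d θ_c) = 0.664 / (1 + 0.106 × 14.3) = 0.664 / 2.516 = 0.2639.
Substrate removed = Q·(S₀ − S) = 22000 m³/d × (245 − 13.3) g/m³ = 5.1×10^6 g/d = 5097 kg/d.
P_X = Y_obs · Q(S₀ − S) = 0.2639 × 5097 = 1345 kg VSS/d.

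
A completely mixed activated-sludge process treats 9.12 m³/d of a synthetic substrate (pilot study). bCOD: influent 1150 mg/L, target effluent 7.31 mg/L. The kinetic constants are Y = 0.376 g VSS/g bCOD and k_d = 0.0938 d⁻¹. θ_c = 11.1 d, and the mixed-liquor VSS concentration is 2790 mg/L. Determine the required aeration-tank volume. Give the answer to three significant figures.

V ≈ 7.64 m³

Rearranging the biomass balance for a CMAS with decay, V = Y·Q·ΔS·θ_c / [X·(1+k_d θ_c)] = 0.376 × 9.12 × (1150 − 7.31) × 11.1 / [2790 × (1 + 0.0938 × 11.1)] = 4.35×10^4 / 5695 = 7.637 m³.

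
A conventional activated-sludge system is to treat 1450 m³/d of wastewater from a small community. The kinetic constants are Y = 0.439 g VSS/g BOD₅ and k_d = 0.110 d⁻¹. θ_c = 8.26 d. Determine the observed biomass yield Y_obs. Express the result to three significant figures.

Y_obs ≈ 0.230 g VSS/g BOD₅

Observed yield with endogenous decay: Y_obs = Y / (1 + k_d·θ_c) = 0.439 / (1 + 0.110 × 8.26) = 0.439 / 1.909 = 0.2300 g VSS/g BOD₅.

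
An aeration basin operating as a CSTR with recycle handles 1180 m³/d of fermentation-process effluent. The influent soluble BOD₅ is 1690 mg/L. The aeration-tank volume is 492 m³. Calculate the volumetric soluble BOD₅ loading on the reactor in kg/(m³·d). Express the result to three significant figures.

L_v ≈ 4.05 kg soluble BOD₅/(m³·d)

Applied soluble BOD₅ load per unit volume = Q·S₀/V = (1180 × 1690/1000)/492.0 = 4.053 kg soluble BOD₅·m⁻³·d⁻¹.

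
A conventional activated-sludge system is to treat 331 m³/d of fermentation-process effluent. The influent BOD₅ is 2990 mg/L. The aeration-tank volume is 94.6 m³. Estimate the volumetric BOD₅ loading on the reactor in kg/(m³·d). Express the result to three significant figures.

L_v ≈ 10.5 kg BOD₅/(m³·d)

Volumetric loading L_v = Q·S₀ / V = 331 × 2990 g/m³ / 94.60 m³ = 10462 g/(m³·d) = 10.46 kg BOD₅/(m³·d).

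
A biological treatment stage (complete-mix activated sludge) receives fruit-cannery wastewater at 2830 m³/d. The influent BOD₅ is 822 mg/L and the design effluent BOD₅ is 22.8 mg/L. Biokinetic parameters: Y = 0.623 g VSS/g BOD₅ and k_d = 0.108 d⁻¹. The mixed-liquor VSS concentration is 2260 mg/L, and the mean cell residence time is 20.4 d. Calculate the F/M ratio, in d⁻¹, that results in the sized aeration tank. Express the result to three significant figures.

Rearranging the biomass balance for a CMAS with decay, V = Y·Q·ΔS·θ_c / [X·(1+k_d θ_c)] = 0.623 × 2830 × (822 − 22.8) × 20.4 / [2260 × (1 + 0.108 × 20.4)] = 2.87×10^7 / 7239 = 3971 m³.
F/M = applied load / biomass = Q·S₀/(V·X) = 2830 × 822 / (3971 × 2260) = 0.2592 d⁻¹.

F/M ≈ 0.259 d⁻¹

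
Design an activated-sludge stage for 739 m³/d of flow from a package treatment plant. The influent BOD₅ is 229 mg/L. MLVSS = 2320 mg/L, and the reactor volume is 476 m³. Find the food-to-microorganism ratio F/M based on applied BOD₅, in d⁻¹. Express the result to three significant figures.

F/M ≈ 0.153 d⁻¹

F/M = applied load / biomass = Q·S₀/(V·X) = 739 × 229 / (476.0 × 2320) = 0.1532 d⁻¹.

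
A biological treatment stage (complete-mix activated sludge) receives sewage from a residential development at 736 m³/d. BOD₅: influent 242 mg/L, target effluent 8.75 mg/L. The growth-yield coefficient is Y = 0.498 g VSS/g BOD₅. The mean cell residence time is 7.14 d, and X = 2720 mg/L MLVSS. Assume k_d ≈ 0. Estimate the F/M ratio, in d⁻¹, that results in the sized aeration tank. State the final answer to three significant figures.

V·X = Y·Q·ΔS·θ_c gives V = 0.498 × 736 × (242 − 8.75) × 7.14 / 2720 = 224.4 m³.
Food-to-microorganism ratio F/M = Q S₀ / (V X) = 736 × 242 / (224.4 × 2720) = 0.2918 d⁻¹.

F/M ≈ 0.292 d⁻¹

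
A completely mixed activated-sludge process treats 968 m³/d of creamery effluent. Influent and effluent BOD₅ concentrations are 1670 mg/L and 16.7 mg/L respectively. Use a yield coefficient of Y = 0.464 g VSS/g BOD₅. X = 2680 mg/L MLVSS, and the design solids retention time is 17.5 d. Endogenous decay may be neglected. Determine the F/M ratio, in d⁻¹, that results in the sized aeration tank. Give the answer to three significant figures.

F/M ≈ 0.124 d⁻¹

Biomass mass balance (decay neglected): V·X = Y·Q·(S₀ − S)·θ_c, so V = 0.464 × 968 × (1670 − 16.7) × 17.5 / 2680 = 4849 m³.
F/M = applied load / biomass = Q·S₀/(V·X) = 968 × 1670 / (4849 × 2680) = 0.1244 d⁻¹.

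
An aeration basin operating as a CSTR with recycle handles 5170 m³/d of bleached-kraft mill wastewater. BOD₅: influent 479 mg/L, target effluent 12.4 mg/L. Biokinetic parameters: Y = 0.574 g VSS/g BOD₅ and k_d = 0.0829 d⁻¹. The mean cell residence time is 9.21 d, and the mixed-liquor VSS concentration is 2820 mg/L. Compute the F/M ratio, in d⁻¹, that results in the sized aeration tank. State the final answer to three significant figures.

Rearranging the biomass balance for a CMAS with decay, V = Y·Q·ΔS·θ_c / [X·(1+k_d θ_c)] = 0.574 × 5170 × (479 − 12.4) × 9.21 / [2820 × (1 + 0.0829 × 9.21)] = 1.28×10^7 / 4973 = 2564 m³.
F/M = applied load / biomass = Q·S₀/(V·X) = 5170 × 479 / (2564 × 2820) = 0.3424 d⁻¹.

F/M ≈ 0.342 d⁻¹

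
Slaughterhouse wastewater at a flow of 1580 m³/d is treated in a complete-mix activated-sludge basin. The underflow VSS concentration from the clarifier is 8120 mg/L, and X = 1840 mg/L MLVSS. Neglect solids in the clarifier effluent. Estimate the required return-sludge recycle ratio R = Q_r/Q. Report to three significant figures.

Mass balance around the secondary clarifier (neglecting effluent solids): R = X / (X_r − X) = 1840 / (8120 − 1840) = 0.2930.

R ≈ 0.293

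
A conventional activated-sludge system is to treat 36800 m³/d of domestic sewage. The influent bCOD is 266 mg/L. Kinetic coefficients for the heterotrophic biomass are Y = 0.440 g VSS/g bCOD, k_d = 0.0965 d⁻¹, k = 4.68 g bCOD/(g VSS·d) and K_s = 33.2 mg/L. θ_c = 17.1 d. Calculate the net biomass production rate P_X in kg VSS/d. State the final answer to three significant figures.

P_X ≈ 1610 kg VSS/d

For a completely mixed reactor with recycle the Lawrence–McCarty relation gives S = K_s·(1 + k_d·θ_c) / [θ_c·(Y·k − k_d) − 1] = 33.2 × (1 + 0.0965 × 17.1) / [17.1 × (0.440 × 4.68 − 0.0965) − 1] = 87.98 / 32.56 = 2.702 mg/L.
Observed yield with endogenous decay: Y_obs = Y / (1 + k_d·θ_c) = 0.440 / (1 + 0.0965 × 17.1) = 0.440 / 2.650 = 0.1660 g VSS/g bCOD.
ΔS = 266 − 2.70 = 263.3 mg/L, so the substrate removal rate is 36800 × 263.3/1000 = 9689 kg bCOD/d.
Net biomass production P_X = Y_obs × Q·(S₀ − S) = 0.1660 × 9689 = 1609 kg VSS/d.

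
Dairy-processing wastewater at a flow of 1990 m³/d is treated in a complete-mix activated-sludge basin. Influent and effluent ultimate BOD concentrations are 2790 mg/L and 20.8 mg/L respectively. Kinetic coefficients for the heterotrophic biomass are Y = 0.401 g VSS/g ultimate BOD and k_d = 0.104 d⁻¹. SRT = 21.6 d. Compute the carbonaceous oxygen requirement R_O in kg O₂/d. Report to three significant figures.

The observed yield is Y_obs = Y/(1 + k_d·θ_c) = 0.401 / (1 + 0.104 × 21.6) = 0.401 / 3.246 = 0.1235 g VSS per g ultimate BOD removed.
Substrate removed = Q·(S₀ − S) = 1990 m³/d × (2790 − 20.8) g/m³ = 5.51×10^6 g/d = 5511 kg/d.
P_X = Y_obs·Q·(S₀ − S) = 0.1235 × 5511 = 680.7 kg VSS/d.
R_O = Q·(S₀ − S) − 1.42·P_X = 5511 − 1.42 × 680.7 = 4544 kg O₂/d.

R_O ≈ 4540 kg O₂/d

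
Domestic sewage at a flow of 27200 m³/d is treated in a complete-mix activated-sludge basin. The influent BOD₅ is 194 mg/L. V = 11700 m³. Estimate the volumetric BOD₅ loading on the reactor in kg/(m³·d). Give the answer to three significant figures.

L_v ≈ 0.451 kg BOD₅/(m³·d)

L_v = Q S₀ / V = 27200 × 194 × 10⁻³ / 11700 = 0.4510 kg/(m³·d).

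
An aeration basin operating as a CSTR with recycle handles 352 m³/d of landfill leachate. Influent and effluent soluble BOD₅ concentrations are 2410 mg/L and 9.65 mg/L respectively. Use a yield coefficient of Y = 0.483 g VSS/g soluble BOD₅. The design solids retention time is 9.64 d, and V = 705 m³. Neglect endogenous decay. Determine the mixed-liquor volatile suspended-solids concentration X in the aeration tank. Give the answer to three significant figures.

X ≈ 5580 mg/L

X = Y·Q·ΔS·θ_c / V = 0.483 × 352 × (2410 − 9.65) × 9.64 / 705 = 5580 mg/L.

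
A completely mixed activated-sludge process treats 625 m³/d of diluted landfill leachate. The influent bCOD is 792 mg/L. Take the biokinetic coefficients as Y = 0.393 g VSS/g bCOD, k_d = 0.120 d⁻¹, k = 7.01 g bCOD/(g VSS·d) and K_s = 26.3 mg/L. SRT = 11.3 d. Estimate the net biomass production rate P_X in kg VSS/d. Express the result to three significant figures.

P_X ≈ 82.3 kg VSS/d

From the Monod/SRT balance for a CMAS, S = K_s·(1+k_d θ_c)/[θ_c·(Y k − k_d) − 1] = 26.3 × (1 + 0.120 × 11.3) / [11.3 × (0.393 × 7.01 − 0.120) − 1] = 61.96 / 28.77 = 2.153 mg/L.
The observed yield is Y_obs = Y/(1 + k_d·θ_c) = 0.393 / (1 + 0.120 × 11.3) = 0.393 / 2.356 = 0.1668 g VSS per g bCOD removed.
Substrate removed = Q·(S₀ − S) = 625 m³/d × (792 − 2.15) g/m³ = 4.94×10^5 g/d = 493.7 kg/d.
Net biomass production P_X = Y_obs × Q·(S₀ − S) = 0.1668 × 493.7 = 82.35 kg VSS/d.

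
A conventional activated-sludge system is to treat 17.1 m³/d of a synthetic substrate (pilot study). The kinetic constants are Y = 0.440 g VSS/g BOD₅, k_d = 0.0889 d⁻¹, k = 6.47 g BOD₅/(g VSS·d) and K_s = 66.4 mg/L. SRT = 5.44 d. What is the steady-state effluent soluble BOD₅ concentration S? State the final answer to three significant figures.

For a completely mixed reactor with recycle the Lawrence–McCarty relation gives S = K_s·(1 + k_d·θ_c) / [θ_c·(Y·k − k_d) − 1] = 66.4 × (1 + 0.0889 × 5.44) / [5.44 × (0.440 × 6.47 − 0.0889) − 1] = 98.51 / 14.00 = 7.035 mg/L.

S ≈ 7.04 mg/L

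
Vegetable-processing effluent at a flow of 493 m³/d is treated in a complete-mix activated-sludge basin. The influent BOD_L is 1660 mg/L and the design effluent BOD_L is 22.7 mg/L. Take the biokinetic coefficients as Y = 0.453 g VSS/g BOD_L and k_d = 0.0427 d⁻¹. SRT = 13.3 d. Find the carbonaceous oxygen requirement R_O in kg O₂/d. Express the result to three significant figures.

Correct the yield for decay: Y_obs = Y/(1 + k_d θ_c) = 0.453 / (1 + 0.0427 × 13.3) = 0.453 / 1.568 = 0.2889.
Mass of BOD_L removed per day: Q(S₀ − S) = 493 × 1637 g/m³ = 807.2 kg/d.
P_X = Y_obs·Q·(S₀ − S) = 0.2889 × 807.2 = 233.2 kg VSS/d.
Carbonaceous O₂ demand = substrate oxidised − cell-mass equivalent = 807.2 − 1.42 × 233.2 = 476.0 kg O₂/d.

R_O ≈ 476 kg O₂/d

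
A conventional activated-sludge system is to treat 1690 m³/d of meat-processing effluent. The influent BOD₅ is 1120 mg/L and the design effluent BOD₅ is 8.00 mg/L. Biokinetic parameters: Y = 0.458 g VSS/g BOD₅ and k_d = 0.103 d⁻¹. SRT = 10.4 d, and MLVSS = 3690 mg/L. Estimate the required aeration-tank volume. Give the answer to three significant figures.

V ≈ 1170 m³

From the SRT design equation V = Y Q (S₀−S) θ_c / [X (1 + k_d θ_c)] = 0.458 × 1690 × (1120 − 8.00) × 10.4 / [3690 × (1 + 0.103 × 10.4)] = 8.95×10^6 / 7643 = 1171 m³.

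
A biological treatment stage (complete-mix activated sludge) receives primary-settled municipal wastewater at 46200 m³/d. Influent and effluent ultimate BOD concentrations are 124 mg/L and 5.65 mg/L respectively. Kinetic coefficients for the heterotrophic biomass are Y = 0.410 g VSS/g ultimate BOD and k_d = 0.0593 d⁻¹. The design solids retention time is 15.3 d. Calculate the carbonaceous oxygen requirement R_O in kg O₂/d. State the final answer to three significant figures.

Observed yield with endogenous decay: Y_obs = Y / (1 + k_d·θ_c) = 0.410 / (1 + 0.0593 × 15.3) = 0.410 / 1.907 = 0.2150 g VSS/g ultimate BOD.
Substrate removed = Q·(S₀ − S) = 46200 m³/d × (124 − 5.65) g/m³ = 5.47×10^6 g/d = 5468 kg/d.
P_X = Y_obs·Q·(S₀ − S) = 0.2150 × 5468 = 1175 kg VSS/d.
R_O = Q·ΔS − 1.42 P_X = 5468 − 1669 = 3799 kg O₂/d.

R_O ≈ 3800 kg O₂/d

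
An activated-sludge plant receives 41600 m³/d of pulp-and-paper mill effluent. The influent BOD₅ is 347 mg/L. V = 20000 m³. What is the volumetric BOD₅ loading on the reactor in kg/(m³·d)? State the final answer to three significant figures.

L_v ≈ 0.722 kg BOD₅/(m³·d)

Applied BOD₅ load per unit volume = Q·S₀/V = (41600 × 347/1000)/20000 = 0.7218 kg BOD₅·m⁻³·d⁻¹.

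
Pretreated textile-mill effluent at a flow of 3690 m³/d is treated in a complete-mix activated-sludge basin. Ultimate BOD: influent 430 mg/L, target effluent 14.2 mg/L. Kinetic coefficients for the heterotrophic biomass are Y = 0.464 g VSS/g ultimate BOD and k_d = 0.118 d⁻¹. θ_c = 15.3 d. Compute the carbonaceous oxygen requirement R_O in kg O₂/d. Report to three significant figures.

Observed yield with endogenous decay: Y_obs = Y / (1 + k_d·θ_c) = 0.464 / (1 + 0.118 × 15.3) = 0.464 / 2.805 = 0.1654 g VSS/g ultimate BOD.
ΔS = 430 − 14.2 = 415.8 mg/L, so the substrate removal rate is 3690 × 415.8/1000 = 1534 kg ultimate BOD/d.
P_X = Y_obs·Q·(S₀ − S) = 0.1654 × 1534 = 253.8 kg VSS/d.
Carbonaceous O₂ demand = substrate oxidised − cell-mass equivalent = 1534 − 1.42 × 253.8 = 1174 kg O₂/d.

R_O ≈ 1170 kg O₂/d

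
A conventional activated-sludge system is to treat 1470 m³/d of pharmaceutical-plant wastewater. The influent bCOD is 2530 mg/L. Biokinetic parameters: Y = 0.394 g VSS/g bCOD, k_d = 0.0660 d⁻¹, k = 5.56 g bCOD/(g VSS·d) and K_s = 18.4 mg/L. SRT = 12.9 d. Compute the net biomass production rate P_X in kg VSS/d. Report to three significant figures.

P_X ≈ 791 kg VSS/d

For a completely mixed reactor with recycle the Lawrence–McCarty relation gives S = K_s·(1 + k_d·θ_c) / [θ_c·(Y·k − k_d) − 1] = 18.4 × (1 + 0.0660 × 12.9) / [12.9 × (0.394 × 5.56 − 0.0660) − 1] = 34.07 / 26.41 = 1.290 mg/L.
Y_obs = Y / (1 + k_d θ_c) = 0.394 / (1 + 0.0660 × 12.9) = 0.394 / 1.851 = 0.2128.
Q·(S₀ − S) = 1470 × (2530 − 1.29) × 10⁻³ = 3717 kg/d removed.
Biomass produced: P_X = Y_obs·Q·ΔS = 0.2128 × 3717 ≈ 791.1 kg VSS/d.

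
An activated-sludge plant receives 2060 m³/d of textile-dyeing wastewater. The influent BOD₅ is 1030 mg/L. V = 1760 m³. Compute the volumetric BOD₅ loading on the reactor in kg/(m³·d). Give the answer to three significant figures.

Volumetric loading L_v = Q·S₀ / V = 2060 × 1030 g/m³ / 1760 m³ = 1206 g/(m³·d) = 1.206 kg BOD₅/(m³·d).

L_v ≈ 1.21 kg BOD₅/(m³·d)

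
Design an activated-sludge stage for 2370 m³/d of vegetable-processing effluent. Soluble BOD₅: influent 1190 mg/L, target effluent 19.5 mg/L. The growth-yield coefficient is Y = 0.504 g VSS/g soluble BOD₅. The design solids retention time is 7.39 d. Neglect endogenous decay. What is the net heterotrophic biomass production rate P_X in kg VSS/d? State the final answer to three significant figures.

P_X ≈ 1400 kg VSS/d

With endogenous decay neglected, the observed yield equals the true yield: Y_obs = Y = 0.504 g VSS/g soluble BOD₅.
ΔS = 1190 − 19.5 = 1170 mg/L, so the substrate removal rate is 2370 × 1170/1000 = 2774 kg soluble BOD₅/d.
So the net sludge growth is P_X = 0.5040 × 2774 = 1398 kg VSS/d.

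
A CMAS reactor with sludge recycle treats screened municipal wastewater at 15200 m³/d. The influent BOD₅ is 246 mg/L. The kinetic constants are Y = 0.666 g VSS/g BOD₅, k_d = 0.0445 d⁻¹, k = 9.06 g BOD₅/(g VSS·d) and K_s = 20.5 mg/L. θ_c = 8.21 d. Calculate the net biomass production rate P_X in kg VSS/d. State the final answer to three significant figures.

P_X ≈ 1820 kg VSS/d

From the Monod/SRT balance for a CMAS, S = K_s·(1+k_d θ_c)/[θ_c·(Y k − k_d) − 1] = 20.5 × (1 + 0.0445 × 8.21) / [8.21 × (0.666 × 9.06 − 0.0445) − 1] = 27.99 / 48.17 = 0.5810 mg/L.
Y_obs = Y / (1 + k_d θ_c) = 0.666 / (1 + 0.0445 × 8.21) = 0.666 / 1.365 = 0.4878.
Q·(S₀ − S) = 15200 × (246 − 0.581) × 10⁻³ = 3730 kg/d removed.
Biomass produced: P_X = Y_obs·Q·ΔS = 0.4878 × 3730 ≈ 1820 kg VSS/d.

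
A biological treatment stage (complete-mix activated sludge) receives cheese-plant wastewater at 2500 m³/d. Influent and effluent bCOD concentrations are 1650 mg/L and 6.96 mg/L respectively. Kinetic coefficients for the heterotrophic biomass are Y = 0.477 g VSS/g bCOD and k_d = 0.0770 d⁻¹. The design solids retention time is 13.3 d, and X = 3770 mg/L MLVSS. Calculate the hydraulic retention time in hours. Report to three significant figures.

Steady-state biomass mass balance: V·X·(1 + k_d·θ_c) = Y·Q·(S₀ − S)·θ_c, so V = 0.477 × 2500 × (1650 − 6.96) × 13.3 / [3770 × (1 + 0.0770 × 13.3)] = 2.61×10^7 / 7631 = 3415 m³.
Hydraulic retention time τ = V/Q = 3415 / 2500 = 1.366 d = 32.78 h.

τ ≈ 32.8 h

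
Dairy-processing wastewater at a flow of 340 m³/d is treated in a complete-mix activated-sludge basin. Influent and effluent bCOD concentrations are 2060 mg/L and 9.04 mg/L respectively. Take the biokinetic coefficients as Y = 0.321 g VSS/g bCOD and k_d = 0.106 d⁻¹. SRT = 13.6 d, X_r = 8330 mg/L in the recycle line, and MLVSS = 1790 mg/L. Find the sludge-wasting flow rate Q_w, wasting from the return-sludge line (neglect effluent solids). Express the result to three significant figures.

Q_w ≈ 11.0 m³/d

Steady-state biomass mass balance: V·X·(1 + k_d·θ_c) = Y·Q·(S₀ − S)·θ_c, so V = 0.321 × 340 × (2060 − 9.04) × 13.6 / [1790 × (1 + 0.106 × 13.6)] = 3.04×10^6 / 4370 = 696.6 m³.
Q_w = (V·X)/(θ_c X_r) = 696.6 × 1790 / (13.6 × 8330) = 11.01 m³/d.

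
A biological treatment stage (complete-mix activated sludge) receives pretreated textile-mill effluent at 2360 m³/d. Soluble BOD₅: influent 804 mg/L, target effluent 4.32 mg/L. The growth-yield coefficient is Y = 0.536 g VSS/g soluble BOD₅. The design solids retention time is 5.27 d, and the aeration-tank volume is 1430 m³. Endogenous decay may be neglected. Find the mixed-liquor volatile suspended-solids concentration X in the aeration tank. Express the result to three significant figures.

X ≈ 3730 mg/L

Without decay, X = Y Q (S₀−S) θ_c / V = 0.536 × 2360 × (804 − 4.32) × 5.27 / 1430 = 3728 mg/L.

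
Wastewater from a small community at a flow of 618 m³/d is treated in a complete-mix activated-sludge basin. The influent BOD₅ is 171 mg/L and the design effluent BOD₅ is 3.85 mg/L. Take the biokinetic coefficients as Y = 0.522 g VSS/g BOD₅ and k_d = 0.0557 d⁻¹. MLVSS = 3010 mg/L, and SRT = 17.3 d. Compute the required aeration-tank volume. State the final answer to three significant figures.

V ≈ 158 m³

From the SRT design equation V = Y Q (S₀−S) θ_c / [X (1 + k_d θ_c)] = 0.522 × 618 × (171 − 3.85) × 17.3 / [3010 × (1 + 0.0557 × 17.3)] = 9.33×10^5 / 5910 = 157.8 m³.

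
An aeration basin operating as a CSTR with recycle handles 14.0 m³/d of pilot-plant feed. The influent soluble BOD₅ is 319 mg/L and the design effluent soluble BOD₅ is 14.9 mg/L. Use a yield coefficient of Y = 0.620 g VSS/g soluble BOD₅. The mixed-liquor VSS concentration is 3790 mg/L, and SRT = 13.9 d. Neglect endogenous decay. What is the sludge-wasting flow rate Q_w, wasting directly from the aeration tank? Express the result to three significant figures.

Q_w ≈ 0.696 m³/d

V·X = Y·Q·ΔS·θ_c gives V = 0.620 × 14.0 × (319 − 14.9) × 13.9 / 3790 = 9.681 m³.
Wasting from the aeration tank: Q_w = V / θ_c = 9.681 / 13.9 = 0.6965 m³/d.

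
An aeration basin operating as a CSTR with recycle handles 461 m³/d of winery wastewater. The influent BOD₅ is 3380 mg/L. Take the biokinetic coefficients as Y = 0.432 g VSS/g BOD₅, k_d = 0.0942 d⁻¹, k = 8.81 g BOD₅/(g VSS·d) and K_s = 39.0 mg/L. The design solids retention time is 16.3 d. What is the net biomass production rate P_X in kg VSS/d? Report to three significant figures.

Effluent substrate depends only on kinetics and SRT: S = K_s(1 + k_d θ_c) / [θ_c(Yk − k_d) − 1] = 39.0 × (1 + 0.0942 × 16.3) / [16.3 × (0.432 × 8.81 − 0.0942) − 1] = 98.88 / 59.50 = 1.662 mg/L.
The observed yield is Y_obs = Y/(1 + k_d·θ_c) = 0.432 / (1 + 0.0942 × 16.3) = 0.432 / 2.535 = 0.1704 g VSS per g BOD₅ removed.
Q·(S₀ − S) = 461 × (3380 − 1.66) × 10⁻³ = 1557 kg/d removed.
Biomass produced: P_X = Y_obs·Q·ΔS = 0.1704 × 1557 ≈ 265.4 kg VSS/d.

P_X ≈ 265 kg VSS/d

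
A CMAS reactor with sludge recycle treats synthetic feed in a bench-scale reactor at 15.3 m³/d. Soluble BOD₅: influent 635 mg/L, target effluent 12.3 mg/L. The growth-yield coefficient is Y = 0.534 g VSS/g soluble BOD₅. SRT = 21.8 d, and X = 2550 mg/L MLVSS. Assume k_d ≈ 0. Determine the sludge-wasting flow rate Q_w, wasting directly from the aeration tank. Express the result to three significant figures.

Q_w ≈ 2.00 m³/d

Biomass mass balance (decay neglected): V·X = Y·Q·(S₀ − S)·θ_c, so V = 0.534 × 15.3 × (635 − 12.3) × 21.8 / 2550 = 43.49 m³.
For wasting at MLVSS concentration, Q_w = V/θ_c = 43.49/21.8 = 1.995 m³/d.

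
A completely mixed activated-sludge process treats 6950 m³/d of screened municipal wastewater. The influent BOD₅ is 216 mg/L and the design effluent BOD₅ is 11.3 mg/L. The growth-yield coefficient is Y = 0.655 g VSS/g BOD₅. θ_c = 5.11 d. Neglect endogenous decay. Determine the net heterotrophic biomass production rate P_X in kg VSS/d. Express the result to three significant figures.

With endogenous decay neglected, the observed yield equals the true yield: Y_obs = Y = 0.655 g VSS/g BOD₅.
ΔS = 216 − 11.3 = 204.7 mg/L, so the substrate removal rate is 6950 × 204.7/1000 = 1423 kg BOD₅/d.
Biomass produced: P_X = Y_obs·Q·ΔS = 0.6550 × 1423 ≈ 931.8 kg VSS/d.

P_X ≈ 932 kg VSS/d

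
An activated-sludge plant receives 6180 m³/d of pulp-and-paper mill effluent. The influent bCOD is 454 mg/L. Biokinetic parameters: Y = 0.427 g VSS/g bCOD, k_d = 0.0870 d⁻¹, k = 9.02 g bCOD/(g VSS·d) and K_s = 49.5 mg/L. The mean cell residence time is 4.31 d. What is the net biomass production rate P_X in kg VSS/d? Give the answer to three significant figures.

From the Monod/SRT balance for a CMAS, S = K_s·(1+k_d θ_c)/[θ_c·(Y k − k_d) − 1] = 49.5 × (1 + 0.0870 × 4.31) / [4.31 × (0.427 × 9.02 − 0.0870) − 1] = 68.06 / 15.23 = 4.470 mg/L.
Correct the yield for decay: Y_obs = Y/(1 + k_d θ_c) = 0.427 / (1 + 0.0870 × 4.31) = 0.427 / 1.375 = 0.3106.
ΔS = 454 − 4.47 = 449.5 mg/L, so the substrate removal rate is 6180 × 449.5/1000 = 2778 kg bCOD/d.
So the net sludge growth is P_X = 0.3106 × 2778 = 862.7 kg VSS/d.

P_X ≈ 863 kg VSS/d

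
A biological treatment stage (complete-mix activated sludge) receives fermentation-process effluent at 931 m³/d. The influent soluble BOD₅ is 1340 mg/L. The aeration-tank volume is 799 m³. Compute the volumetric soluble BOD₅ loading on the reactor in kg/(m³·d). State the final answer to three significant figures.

Volumetric loading L_v = Q·S₀ / V = 931 × 1340 g/m³ / 799.0 m³ = 1561 g/(m³·d) = 1.561 kg soluble BOD₅/(m³·d).

L_v ≈ 1.56 kg soluble BOD₅/(m³·d)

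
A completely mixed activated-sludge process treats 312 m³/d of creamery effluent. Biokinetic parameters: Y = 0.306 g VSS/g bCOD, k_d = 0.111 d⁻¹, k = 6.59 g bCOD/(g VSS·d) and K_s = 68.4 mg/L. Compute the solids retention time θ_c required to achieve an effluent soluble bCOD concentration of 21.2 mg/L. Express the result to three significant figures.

From 1/θ_c = Y·k·S/(K_s + S) − k_d: Y·k·S/(K_s+S) = 0.306 × 6.59 × 21.2 / (68.4 + 21.2) = 0.4771 d⁻¹.
θ_c = 1/(μ − k_d) = 1/(0.4771 − 0.111) = 1/0.3661 = 2.731 d.

θ_c ≈ 2.73 d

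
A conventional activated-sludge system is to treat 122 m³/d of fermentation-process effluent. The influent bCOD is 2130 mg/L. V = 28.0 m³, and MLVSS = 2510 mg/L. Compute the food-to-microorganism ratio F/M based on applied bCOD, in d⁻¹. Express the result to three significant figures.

F/M ≈ 3.70 d⁻¹

Food-to-microorganism ratio F/M = Q S₀ / (V X) = 122 × 2130 / (28.00 × 2510) = 3.697 d⁻¹.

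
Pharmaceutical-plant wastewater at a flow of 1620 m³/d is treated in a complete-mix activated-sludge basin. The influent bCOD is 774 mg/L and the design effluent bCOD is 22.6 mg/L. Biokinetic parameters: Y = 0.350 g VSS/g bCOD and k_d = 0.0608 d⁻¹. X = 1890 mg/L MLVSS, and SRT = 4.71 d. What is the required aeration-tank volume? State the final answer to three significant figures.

Rearranging the biomass balance for a CMAS with decay, V = Y·Q·ΔS·θ_c / [X·(1+k_d θ_c)] = 0.350 × 1620 × (774 − 22.6) × 4.71 / [1890 × (1 + 0.0608 × 4.71)] = 2.01×10^6 / 2431 = 825.4 m³.

V ≈ 825 m³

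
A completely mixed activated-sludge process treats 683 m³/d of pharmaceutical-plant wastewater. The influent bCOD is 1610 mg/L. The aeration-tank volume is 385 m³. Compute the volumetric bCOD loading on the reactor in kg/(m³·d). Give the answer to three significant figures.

Volumetric loading L_v = Q·S₀ / V = 683 × 1610 g/m³ / 385.0 m³ = 2856 g/(m³·d) = 2.856 kg bCOD/(m³·d).

L_v ≈ 2.86 kg bCOD/(m³·d)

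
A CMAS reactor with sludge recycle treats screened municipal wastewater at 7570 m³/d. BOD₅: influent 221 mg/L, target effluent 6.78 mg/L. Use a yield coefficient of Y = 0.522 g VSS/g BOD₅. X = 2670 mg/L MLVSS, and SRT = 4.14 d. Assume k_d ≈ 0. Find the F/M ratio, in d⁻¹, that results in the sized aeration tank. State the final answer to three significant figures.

F/M ≈ 0.477 d⁻¹

V·X = Y·Q·ΔS·θ_c gives V = 0.522 × 7570 × (221 − 6.78) × 4.14 / 2670 = 1313 m³.
Food-to-microorganism ratio F/M = Q S₀ / (V X) = 7570 × 221 / (1313 × 2670) = 0.4774 d⁻¹.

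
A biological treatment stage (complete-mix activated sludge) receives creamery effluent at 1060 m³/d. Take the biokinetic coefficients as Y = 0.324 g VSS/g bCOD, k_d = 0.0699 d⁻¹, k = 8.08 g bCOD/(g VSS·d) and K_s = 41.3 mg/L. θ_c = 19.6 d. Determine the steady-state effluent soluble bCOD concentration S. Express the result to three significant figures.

S ≈ 2.00 mg/L

Effluent substrate depends only on kinetics and SRT: S = K_s(1 + k_d θ_c) / [θ_c(Yk − k_d) − 1] = 41.3 × (1 + 0.0699 × 19.6) / [19.6 × (0.324 × 8.08 − 0.0699) − 1] = 97.88 / 48.94 = 2.000 mg/L.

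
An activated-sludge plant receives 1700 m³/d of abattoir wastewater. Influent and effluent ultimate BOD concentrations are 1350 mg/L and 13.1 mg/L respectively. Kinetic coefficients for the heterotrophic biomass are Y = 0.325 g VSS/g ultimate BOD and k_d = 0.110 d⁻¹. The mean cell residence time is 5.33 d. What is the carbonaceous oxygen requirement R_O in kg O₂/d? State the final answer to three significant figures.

R_O ≈ 1610 kg O₂/d

The observed yield is Y_obs = Y/(1 + k_d·θ_c) = 0.325 / (1 + 0.110 × 5.33) = 0.325 / 1.586 = 0.2049 g VSS per g ultimate BOD removed.
Substrate removed = Q·(S₀ − S) = 1700 m³/d × (1350 − 13.1) g/m³ = 2.27×10^6 g/d = 2273 kg/d.
Net sludge production P_X = 0.2049 × 2273 = 465.6 kg VSS/d.
R_O = Q·(S₀ − S) − 1.42·P_X = 2273 − 1.42 × 465.6 = 1612 kg O₂/d.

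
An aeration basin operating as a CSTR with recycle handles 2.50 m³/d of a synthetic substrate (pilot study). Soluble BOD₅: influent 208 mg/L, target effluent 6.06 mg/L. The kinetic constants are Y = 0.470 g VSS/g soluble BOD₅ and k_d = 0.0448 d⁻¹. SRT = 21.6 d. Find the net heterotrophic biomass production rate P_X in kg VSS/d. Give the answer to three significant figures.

Y_obs = Y / (1 + k_d θ_c) = 0.470 / (1 + 0.0448 × 21.6) = 0.470 / 1.968 = 0.2389.
Q·(S₀ − S) = 2.50 × (208 − 6.06) × 10⁻³ = 0.5049 kg/d removed.
So the net sludge growth is P_X = 0.2389 × 0.5049 = 0.1206 kg VSS/d.

P_X ≈ 0.121 kg VSS/d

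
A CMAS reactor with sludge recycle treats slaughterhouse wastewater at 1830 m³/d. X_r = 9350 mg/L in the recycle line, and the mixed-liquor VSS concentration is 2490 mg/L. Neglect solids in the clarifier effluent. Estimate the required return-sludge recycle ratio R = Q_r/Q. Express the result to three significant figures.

R = Q_r/Q = X/(X_r − X) = 2490 / (9350 − 2490) = 0.3630.

R ≈ 0.363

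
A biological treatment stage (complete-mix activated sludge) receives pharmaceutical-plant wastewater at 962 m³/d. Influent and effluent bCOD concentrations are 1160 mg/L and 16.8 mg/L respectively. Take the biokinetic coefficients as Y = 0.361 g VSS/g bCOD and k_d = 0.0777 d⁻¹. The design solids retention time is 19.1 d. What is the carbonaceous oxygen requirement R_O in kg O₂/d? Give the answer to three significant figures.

The observed yield is Y_obs = Y/(1 + k_d·θ_c) = 0.361 / (1 + 0.0777 × 19.1) = 0.361 / 2.484 = 0.1453 g VSS per g bCOD removed.
Q·(S₀ − S) = 962 × (1160 − 16.8) × 10⁻³ = 1100 kg/d removed.
Net sludge production P_X = 0.1453 × 1100 = 159.8 kg VSS/d.
R_O = Q·ΔS − 1.42 P_X = 1100 − 226.9 = 872.8 kg O₂/d.

R_O ≈ 873 kg O₂/d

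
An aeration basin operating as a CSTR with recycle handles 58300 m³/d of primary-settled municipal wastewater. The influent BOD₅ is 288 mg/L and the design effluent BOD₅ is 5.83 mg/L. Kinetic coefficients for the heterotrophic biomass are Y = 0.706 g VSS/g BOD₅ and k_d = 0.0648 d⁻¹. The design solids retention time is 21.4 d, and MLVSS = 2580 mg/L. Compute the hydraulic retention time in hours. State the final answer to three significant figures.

From the SRT design equation V = Y Q (S₀−S) θ_c / [X (1 + k_d θ_c)] = 0.706 × 58300 × (288 − 5.83) × 21.4 / [2580 × (1 + 0.0648 × 21.4)] = 2.49×10^8 / 6158 = 40362 m³.
HRT = V/Q = 40362 m³ / 58300 m³·d⁻¹ = 0.6923 d × 24 = 16.62 h.

τ ≈ 16.6 h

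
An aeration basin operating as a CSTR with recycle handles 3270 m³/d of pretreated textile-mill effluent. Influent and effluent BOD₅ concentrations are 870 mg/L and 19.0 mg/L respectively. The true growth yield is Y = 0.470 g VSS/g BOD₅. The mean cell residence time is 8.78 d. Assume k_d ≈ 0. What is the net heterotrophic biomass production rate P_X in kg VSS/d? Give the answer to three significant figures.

P_X ≈ 1310 kg VSS/d

With endogenous decay neglected, the observed yield equals the true yield: Y_obs = Y = 0.470 g VSS/g BOD₅.
Substrate removed = Q·(S₀ − S) = 3270 m³/d × (870 − 19.0) g/m³ = 2.78×10^6 g/d = 2783 kg/d.
Net biomass production P_X = Y_obs × Q·(S₀ − S) = 0.4700 × 2783 = 1308 kg VSS/d.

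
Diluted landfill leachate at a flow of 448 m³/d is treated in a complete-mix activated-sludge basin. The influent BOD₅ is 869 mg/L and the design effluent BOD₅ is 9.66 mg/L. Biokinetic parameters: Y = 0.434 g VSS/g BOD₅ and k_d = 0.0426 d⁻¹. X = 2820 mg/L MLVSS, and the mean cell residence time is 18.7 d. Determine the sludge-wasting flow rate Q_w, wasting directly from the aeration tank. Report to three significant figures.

Rearranging the biomass balance for a CMAS with decay, V = Y·Q·ΔS·θ_c / [X·(1+k_d θ_c)] = 0.434 × 448 × (869 − 9.66) × 18.7 / [2820 × (1 + 0.0426 × 18.7)] = 3.12×10^6 / 5066 = 616.7 m³.
For wasting at MLVSS concentration, Q_w = V/θ_c = 616.7/18.7 = 32.98 m³/d.

Q_w ≈ 33.0 m³/d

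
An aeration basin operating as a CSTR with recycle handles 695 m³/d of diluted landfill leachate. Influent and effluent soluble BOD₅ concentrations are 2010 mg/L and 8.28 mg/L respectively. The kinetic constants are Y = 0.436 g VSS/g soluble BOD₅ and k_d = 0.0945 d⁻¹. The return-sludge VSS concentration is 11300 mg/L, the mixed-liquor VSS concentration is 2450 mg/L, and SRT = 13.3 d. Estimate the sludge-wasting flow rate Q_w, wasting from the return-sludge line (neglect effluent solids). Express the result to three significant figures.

Steady-state biomass mass balance: V·X·(1 + k_d·θ_c) = Y·Q·(S₀ − S)·θ_c, so V = 0.436 × 695 × (2010 − 8.28) × 13.3 / [2450 × (1 + 0.0945 × 13.3)] = 8.07×10^6 / 5529 = 1459 m³.
Wasting from the return line (neglecting effluent solids): Q_w = V·X / (θ_c·X_r) = 1459 × 2450 / (13.3 × 11300) = 23.78 m³/d.

Q_w ≈ 23.8 m³/d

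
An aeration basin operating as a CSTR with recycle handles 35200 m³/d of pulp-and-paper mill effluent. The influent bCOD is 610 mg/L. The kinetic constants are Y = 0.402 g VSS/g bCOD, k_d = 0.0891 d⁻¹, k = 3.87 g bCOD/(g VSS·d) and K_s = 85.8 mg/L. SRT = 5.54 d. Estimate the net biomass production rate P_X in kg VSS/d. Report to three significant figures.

P_X ≈ 5610 kg VSS/d

From the Monod/SRT balance for a CMAS, S = K_s·(1+k_d θ_c)/[θ_c·(Y k − k_d) − 1] = 85.8 × (1 + 0.0891 × 5.54) / [5.54 × (0.402 × 3.87 − 0.0891) − 1] = 128.2 / 7.125 = 17.99 mg/L.
Observed yield with endogenous decay: Y_obs = Y / (1 + k_d·θ_c) = 0.402 / (1 + 0.0891 × 5.54) = 0.402 / 1.494 = 0.2691 g VSS/g bCOD.
Substrate removed = Q·(S₀ − S) = 35200 m³/d × (610 − 18.0) g/m³ = 2.08×10^7 g/d = 20838 kg/d.
Net biomass production P_X = Y_obs × Q·(S₀ − S) = 0.2691 × 20838 = 5609 kg VSS/d.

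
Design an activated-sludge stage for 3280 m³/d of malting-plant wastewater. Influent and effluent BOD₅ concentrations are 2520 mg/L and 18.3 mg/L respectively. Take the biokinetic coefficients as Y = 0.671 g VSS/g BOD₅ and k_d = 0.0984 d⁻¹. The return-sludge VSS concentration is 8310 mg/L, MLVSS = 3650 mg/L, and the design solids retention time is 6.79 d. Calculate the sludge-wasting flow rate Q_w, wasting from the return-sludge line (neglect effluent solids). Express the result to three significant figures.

Q_w ≈ 397 m³/d

Steady-state biomass mass balance: V·X·(1 + k_d·θ_c) = Y·Q·(S₀ − S)·θ_c, so V = 0.671 × 3280 × (2520 − 18.3) × 6.79 / [3650 × (1 + 0.0984 × 6.79)] = 3.74×10^7 / 6089 = 6140 m³.
Q_w = (V·X)/(θ_c X_r) = 6140 × 3650 / (6.79 × 8310) = 397.2 m³/d.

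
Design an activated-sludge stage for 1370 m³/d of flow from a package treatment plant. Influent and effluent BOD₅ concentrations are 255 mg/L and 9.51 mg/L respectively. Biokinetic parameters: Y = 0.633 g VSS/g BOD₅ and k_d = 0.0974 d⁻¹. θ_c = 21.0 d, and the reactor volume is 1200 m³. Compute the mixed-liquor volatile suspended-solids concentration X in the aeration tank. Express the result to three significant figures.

From V·X·(1 + k_d·θ_c) = Y·Q·(S₀ − S)·θ_c: X = 0.633 × 1370 × (255 − 9.51) × 21.0 / [1200 × (1 + 0.0974 × 21.0)] = 1223 mg/L.

X ≈ 1220 mg/L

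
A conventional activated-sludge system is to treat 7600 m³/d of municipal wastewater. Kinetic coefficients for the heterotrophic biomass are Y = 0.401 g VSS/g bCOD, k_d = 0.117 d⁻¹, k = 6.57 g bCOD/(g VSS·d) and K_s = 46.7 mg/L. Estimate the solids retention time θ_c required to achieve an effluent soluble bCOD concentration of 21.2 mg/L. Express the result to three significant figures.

θ_c ≈ 1.42 d

At the target effluent, Y k S/(K_s+S) = 0.401×6.57×21.2/67.90 = 0.8226 d⁻¹.
θ_c = 1/(μ − k_d) = 1/(0.8226 − 0.117) = 1/0.7056 = 1.417 d.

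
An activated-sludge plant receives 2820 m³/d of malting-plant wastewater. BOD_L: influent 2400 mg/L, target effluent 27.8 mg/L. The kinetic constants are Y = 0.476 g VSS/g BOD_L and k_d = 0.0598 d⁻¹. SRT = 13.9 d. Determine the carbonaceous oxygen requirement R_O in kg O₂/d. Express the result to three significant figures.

R_O ≈ 4220 kg O₂/d

Observed yield with endogenous decay: Y_obs = Y / (1 + k_d·θ_c) = 0.476 / (1 + 0.0598 × 13.9) = 0.476 / 1.831 = 0.2599 g VSS/g BOD_L.
Mass of BOD_L removed per day: Q(S₀ − S) = 2820 × 2372 g/m³ = 6690 kg/d.
Biomass synthesised: P_X = Y_obs × 6690 = 1739 kg VSS/d.
R_O = Q·(S₀ − S) − 1.42·P_X = 6690 − 1.42 × 1739 = 4220 kg O₂/d.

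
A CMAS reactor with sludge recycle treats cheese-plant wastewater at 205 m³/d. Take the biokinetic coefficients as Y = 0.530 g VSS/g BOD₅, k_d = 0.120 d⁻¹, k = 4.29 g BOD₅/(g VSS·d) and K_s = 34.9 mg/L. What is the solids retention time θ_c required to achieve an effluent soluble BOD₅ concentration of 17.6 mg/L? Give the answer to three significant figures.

At the target effluent, Y k S/(K_s+S) = 0.530×4.29×17.6/52.50 = 0.7622 d⁻¹.
1/θ_c = 0.7622 − 0.120 = 0.6422 d⁻¹, so θ_c = 1.557 d.

θ_c ≈ 1.56 d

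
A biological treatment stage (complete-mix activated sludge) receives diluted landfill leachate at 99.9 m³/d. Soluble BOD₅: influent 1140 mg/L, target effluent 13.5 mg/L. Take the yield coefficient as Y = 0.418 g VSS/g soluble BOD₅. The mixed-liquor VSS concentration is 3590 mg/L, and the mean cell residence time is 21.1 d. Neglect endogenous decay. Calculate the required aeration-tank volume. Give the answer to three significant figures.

V·X = Y·Q·ΔS·θ_c gives V = 0.418 × 99.9 × (1140 − 13.5) × 21.1 / 3590 = 276.5 m³.

V ≈ 276 m³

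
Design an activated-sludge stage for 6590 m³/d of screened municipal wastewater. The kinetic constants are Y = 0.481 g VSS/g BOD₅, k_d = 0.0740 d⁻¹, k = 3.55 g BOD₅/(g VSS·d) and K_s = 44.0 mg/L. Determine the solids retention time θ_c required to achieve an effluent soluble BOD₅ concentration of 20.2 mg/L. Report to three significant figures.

At the target effluent, Y k S/(K_s+S) = 0.481×3.55×20.2/64.20 = 0.5373 d⁻¹.
1/θ_c = 0.5373 − 0.0740 = 0.4633 d⁻¹, so θ_c = 2.159 d.

θ_c ≈ 2.16 d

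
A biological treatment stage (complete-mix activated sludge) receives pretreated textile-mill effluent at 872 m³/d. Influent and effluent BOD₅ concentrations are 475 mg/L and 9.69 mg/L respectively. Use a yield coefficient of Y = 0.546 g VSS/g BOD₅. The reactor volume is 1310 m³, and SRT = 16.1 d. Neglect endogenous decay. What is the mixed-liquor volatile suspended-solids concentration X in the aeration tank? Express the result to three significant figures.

X ≈ 2720 mg/L

X = Y·Q·ΔS·θ_c / V = 0.546 × 872 × (475 − 9.69) × 16.1 / 1310 = 2723 mg/L.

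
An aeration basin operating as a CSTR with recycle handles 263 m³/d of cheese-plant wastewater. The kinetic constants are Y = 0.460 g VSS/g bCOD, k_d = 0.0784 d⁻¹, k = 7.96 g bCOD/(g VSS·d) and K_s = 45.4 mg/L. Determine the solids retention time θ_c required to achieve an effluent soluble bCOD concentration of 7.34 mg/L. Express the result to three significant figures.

θ_c ≈ 2.32 d

From 1/θ_c = Y·k·S/(K_s + S) − k_d: Y·k·S/(K_s+S) = 0.460 × 7.96 × 7.34 / (45.4 + 7.34) = 0.5096 d⁻¹.
θ_c = 1/(μ − k_d) = 1/(0.5096 − 0.0784) = 1/0.4312 = 2.319 d.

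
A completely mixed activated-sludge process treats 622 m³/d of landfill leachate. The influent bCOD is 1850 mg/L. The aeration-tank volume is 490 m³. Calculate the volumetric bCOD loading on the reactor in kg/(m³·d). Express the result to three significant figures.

L_v ≈ 2.35 kg bCOD/(m³·d)

Volumetric loading L_v = Q·S₀ / V = 622 × 1850 g/m³ / 490.0 m³ = 2348 g/(m³·d) = 2.348 kg bCOD/(m³·d).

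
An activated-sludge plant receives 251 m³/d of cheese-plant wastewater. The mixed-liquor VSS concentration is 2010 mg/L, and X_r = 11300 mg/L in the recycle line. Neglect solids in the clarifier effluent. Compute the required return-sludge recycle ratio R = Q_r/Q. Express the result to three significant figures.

Solids balance on the clarifier gives (1+R)X = R·X_r, so R = X/(X_r − X) = 2010 / (11300 − 2010) = 0.2164.

R ≈ 0.216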